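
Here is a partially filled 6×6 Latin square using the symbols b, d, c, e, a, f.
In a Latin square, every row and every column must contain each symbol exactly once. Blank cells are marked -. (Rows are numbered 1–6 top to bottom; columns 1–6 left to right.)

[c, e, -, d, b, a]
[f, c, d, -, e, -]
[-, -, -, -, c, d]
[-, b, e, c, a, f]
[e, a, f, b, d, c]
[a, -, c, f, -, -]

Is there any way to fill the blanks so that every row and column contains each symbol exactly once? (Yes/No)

Row 1, column 3: row 1 together with column 3 already contain {b, d, c, e, a, f} — every symbol — so nothing can go there. The grid has no valid completion.

No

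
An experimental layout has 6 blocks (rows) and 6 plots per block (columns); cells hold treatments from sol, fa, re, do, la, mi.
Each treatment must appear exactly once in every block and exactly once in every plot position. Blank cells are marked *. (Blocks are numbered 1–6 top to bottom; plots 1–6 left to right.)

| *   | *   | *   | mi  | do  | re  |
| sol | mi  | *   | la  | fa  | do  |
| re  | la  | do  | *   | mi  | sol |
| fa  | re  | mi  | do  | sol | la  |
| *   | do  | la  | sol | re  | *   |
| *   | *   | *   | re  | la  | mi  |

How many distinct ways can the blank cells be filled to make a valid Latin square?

2

Block 1, plot 1: eliminating its block and plot leaves {la}.
Block 1, plot 2: eliminating its block and plot leaves {sol, fa}.
Block 1, plot 3: eliminating its block and plot leaves {sol, fa}.
Block 2, plot 3: eliminating its block and plot leaves {re}.
Block 3, plot 4: eliminating its block and plot leaves {fa}.
Block 5, plot 1: eliminating its block and plot leaves {mi}.
Block 5, plot 6: eliminating its block and plot leaves {fa}.
Block 6, plot 1: eliminating its block and plot leaves {do}.
Block 6, plot 2: eliminating its block and plot leaves {sol, fa}.
Block 6, plot 3: eliminating its block and plot leaves {sol, fa}.
Enumerating the assignments across these blanks that avoid any block or plot repeat gives 2 completions.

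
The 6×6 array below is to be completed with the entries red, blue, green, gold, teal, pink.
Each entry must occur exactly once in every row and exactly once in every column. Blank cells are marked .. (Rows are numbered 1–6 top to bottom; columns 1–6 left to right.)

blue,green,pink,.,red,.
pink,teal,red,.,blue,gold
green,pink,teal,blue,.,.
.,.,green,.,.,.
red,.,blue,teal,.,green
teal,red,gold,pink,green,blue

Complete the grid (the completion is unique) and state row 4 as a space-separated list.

gold blue green red teal pink

Row 4, column 1: row 4 has {green} and column 1 has {red, blue, green, teal, pink}, leaving only gold.
Row 4, column 2: row 4 has {green, gold} and column 2 has {red, green, teal, pink}, leaving only blue.
Row 4, column 4: row 4 has {blue, green, gold} and column 4 has {blue, teal, pink}, leaving only red.
Row 1, column 4: row 1 has {red, blue, green, pink} and column 4 has {red, blue, teal, pink}, leaving only gold.
Row 1, column 6: row 1 has {red, blue, green, gold, pink} and column 6 has {blue, green, gold}, leaving only teal.
Row 4, column 6: row 4 has {red, blue, green, gold} and column 6 has {blue, green, gold, teal}, leaving only pink.
Row 4, column 5: row 4 has {red, blue, green, gold, pink} and column 5 has {red, blue, green}, leaving only teal.
So row 4 reads: gold blue green red teal pink.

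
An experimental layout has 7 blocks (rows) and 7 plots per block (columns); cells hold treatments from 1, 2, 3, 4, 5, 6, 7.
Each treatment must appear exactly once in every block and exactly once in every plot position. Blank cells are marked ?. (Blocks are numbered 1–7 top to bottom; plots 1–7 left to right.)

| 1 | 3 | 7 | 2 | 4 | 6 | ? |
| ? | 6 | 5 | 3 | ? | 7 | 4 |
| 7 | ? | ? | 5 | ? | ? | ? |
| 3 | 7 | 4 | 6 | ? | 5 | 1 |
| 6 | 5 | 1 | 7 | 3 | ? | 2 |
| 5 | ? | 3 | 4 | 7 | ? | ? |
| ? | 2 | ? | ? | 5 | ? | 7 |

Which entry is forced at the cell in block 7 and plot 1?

4

Block 7 already has {2, 5, 7} and plot 1 already has {1, 3, 5, 6, 7}, so block 7, plot 1 must be 4.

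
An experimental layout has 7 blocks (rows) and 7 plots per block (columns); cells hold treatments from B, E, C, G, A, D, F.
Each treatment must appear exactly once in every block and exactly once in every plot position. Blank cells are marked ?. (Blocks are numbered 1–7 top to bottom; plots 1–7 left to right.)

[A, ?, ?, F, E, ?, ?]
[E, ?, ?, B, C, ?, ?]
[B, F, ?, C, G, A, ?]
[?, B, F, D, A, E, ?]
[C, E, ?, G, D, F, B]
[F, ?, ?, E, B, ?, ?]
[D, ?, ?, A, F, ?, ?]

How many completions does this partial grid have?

9

Block 1, plot 2: eliminating its block and plot leaves {C, G, D}.
Block 1, plot 3: eliminating its block and plot leaves {B, C, G, D}.
Block 1, plot 6: eliminating its block and plot leaves {B, C, G, D}.
Block 1, plot 7: eliminating its block and plot leaves {C, G, D}.
Block 2, plot 2: eliminating its block and plot leaves {G, A, D}.
Block 2, plot 3: eliminating its block and plot leaves {G, A, D}.
Block 2, plot 6: eliminating its block and plot leaves {G, D}.
Block 2, plot 7: eliminating its block and plot leaves {G, A, D, F}.
Block 3, plot 3: eliminating its block and plot leaves {E, D}.
Block 3, plot 7: eliminating its block and plot leaves {E, D}.
Block 4, plot 1: eliminating its block and plot leaves {G}.
Block 4, plot 7: eliminating its block and plot leaves {C, G}.
Block 5, plot 3: eliminating its block and plot leaves {A}.
Block 6, plot 2: eliminating its block and plot leaves {C, G, A, D}.
Block 6, plot 3: eliminating its block and plot leaves {C, G, A, D}.
Block 6, plot 6: eliminating its block and plot leaves {C, G, D}.
Block 6, plot 7: eliminating its block and plot leaves {C, G, A, D}.
Block 7, plot 2: eliminating its block and plot leaves {C, G}.
Block 7, plot 3: eliminating its block and plot leaves {B, E, C, G}.
Block 7, plot 6: eliminating its block and plot leaves {B, C, G}.
Block 7, plot 7: eliminating its block and plot leaves {E, C, G}.
Enumerating the assignments across these blanks that avoid any block or plot repeat gives 9 completions.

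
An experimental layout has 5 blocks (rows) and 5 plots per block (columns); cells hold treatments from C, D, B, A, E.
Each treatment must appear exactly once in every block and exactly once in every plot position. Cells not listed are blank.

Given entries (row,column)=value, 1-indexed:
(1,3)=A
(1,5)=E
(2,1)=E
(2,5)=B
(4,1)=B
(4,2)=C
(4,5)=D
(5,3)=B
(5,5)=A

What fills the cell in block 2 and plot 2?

Block 3, plot 5: block 3 has {} and plot 5 has {D, B, A, E}, leaving only C.
Block 4, plot 3: block 4 has {C, D, B} and plot 3 has {B, A}, leaving only E.
Block 3, plot 3: block 3 has {C} and plot 3 has {B, A, E}, leaving only D.
Block 2, plot 3: block 2 has {B, E} and plot 3 has {D, B, A, E}, leaving only C.
Block 3, plot 1: block 3 has {C, D} and plot 1 has {B, E}, leaving only A.
Block 4, plot 4: block 4 has {C, D, B, E} and plot 4 has {}, leaving only A.
Block 2, plot 4: block 2 has {C, B, E} and plot 4 has {A}, leaving only D.
Block 2 already has {C, D, B, E} and plot 2 already has {C}, so block 2, plot 2 must be A.

A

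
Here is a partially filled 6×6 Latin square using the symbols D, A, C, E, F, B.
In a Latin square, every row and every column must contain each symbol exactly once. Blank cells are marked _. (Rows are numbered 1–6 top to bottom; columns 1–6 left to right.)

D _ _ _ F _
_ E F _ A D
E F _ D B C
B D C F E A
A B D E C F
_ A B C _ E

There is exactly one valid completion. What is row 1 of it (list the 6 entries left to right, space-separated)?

Row 1, column 2: row 1 has {D, F} and column 2 has {D, A, E, F, B}, leaving only C.
Row 1, column 6: row 1 has {D, C, F} and column 6 has {D, A, C, E, F}, leaving only B.
Row 1, column 4: row 1 has {D, C, F, B} and column 4 has {D, C, E, F}, leaving only A.
Row 1, column 3: row 1 has {D, A, C, F, B} and column 3 has {D, C, F, B}, leaving only E.
So row 1 reads: D C E A F B.

D C E A F B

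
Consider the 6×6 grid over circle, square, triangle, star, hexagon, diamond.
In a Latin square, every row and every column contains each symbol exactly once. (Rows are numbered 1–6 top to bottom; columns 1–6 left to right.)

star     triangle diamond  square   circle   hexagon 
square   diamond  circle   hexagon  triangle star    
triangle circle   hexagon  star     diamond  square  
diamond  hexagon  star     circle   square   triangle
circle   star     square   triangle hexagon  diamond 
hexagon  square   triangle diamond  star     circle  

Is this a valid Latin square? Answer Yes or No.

Each row is a permutation of the 6 symbols, and so is each column.

Yes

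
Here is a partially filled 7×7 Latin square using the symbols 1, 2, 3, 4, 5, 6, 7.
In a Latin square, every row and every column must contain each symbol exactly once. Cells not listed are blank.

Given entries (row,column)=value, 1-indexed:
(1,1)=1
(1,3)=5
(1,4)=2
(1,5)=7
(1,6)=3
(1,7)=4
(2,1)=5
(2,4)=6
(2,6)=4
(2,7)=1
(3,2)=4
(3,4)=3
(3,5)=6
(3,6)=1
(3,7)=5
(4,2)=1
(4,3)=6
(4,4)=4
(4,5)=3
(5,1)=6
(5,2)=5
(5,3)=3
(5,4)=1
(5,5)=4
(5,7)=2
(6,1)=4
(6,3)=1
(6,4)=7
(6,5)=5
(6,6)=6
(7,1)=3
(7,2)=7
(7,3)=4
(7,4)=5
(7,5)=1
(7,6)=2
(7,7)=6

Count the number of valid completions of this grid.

1

Row 1, column 2: eliminating its row and column leaves {6}.
Row 2, column 2: eliminating its row and column leaves {2, 3}.
Row 2, column 3: eliminating its row and column leaves {2, 7}.
Row 2, column 5: eliminating its row and column leaves {2}.
Row 3, column 1: eliminating its row and column leaves {2, 7}.
Row 3, column 3: eliminating its row and column leaves {2, 7}.
Row 4, column 1: eliminating its row and column leaves {2, 7}.
Row 4, column 6: eliminating its row and column leaves {5, 7}.
Row 4, column 7: eliminating its row and column leaves {7}.
Row 5, column 6: eliminating its row and column leaves {7}.
Row 6, column 2: eliminating its row and column leaves {2, 3}.
Row 6, column 7: eliminating its row and column leaves {3}.
Only one assignment across all blanks avoids any row or column repeat, giving 1 completion.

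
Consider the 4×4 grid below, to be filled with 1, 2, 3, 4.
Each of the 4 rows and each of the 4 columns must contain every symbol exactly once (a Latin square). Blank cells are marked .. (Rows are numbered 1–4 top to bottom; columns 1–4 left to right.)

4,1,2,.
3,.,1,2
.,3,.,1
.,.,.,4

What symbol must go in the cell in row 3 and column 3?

4

Row 3 already has {1, 3} and column 3 already has {1, 2}, so row 3, column 3 must be 4.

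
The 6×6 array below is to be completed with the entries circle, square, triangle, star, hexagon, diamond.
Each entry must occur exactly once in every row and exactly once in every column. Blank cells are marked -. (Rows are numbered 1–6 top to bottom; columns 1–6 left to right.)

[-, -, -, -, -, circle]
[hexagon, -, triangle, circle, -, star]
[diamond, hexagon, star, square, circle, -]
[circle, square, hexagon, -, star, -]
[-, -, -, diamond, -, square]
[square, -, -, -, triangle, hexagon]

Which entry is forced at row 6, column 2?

circle

Row 2, column 2: row 2 has {circle, triangle, star, hexagon} and column 2 has {square, hexagon}, leaving only diamond.
Row 2, column 5: row 2 has {circle, triangle, star, hexagon, diamond} and column 5 has {circle, triangle, star}, leaving only square.
Row 3, column 6: row 3 has {circle, square, star, hexagon, diamond} and column 6 has {circle, square, star, hexagon}, leaving only triangle.
Row 4, column 4: row 4 has {circle, square, star, hexagon} and column 4 has {circle, square, diamond}, leaving only triangle.
Row 4, column 6: row 4 has {circle, square, triangle, star, hexagon} and column 6 has {circle, square, triangle, star, hexagon}, leaving only diamond.
Row 5, column 3: row 5 has {square, diamond} and column 3 has {triangle, star, hexagon}, leaving only circle.
Row 5, column 5: row 5 has {circle, square, diamond} and column 5 has {circle, square, triangle, star}, leaving only hexagon.
Row 1, column 5: row 1 has {circle} and column 5 has {circle, square, triangle, star, hexagon}, leaving only diamond.
Row 1, column 3: row 1 has {circle, diamond} and column 3 has {circle, triangle, star, hexagon}, leaving only square.
Row 6, column 3: row 6 has {square, triangle, hexagon} and column 3 has {circle, square, triangle, star, hexagon}, leaving only diamond.
Row 6, column 4: row 6 has {square, triangle, hexagon, diamond} and column 4 has {circle, square, triangle, diamond}, leaving only star.
Row 6 already has {square, triangle, star, hexagon, diamond} and column 2 already has {square, hexagon, diamond}, so row 6, column 2 must be circle.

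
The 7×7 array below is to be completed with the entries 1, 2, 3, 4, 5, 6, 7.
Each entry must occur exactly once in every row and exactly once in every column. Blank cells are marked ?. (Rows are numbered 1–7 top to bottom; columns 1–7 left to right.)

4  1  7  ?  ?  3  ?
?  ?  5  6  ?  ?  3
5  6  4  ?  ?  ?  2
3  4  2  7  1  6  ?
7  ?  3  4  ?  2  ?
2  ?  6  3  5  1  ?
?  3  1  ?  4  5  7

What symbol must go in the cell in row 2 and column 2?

2

Row 2, column 1: row 2 has {3, 5, 6} and column 1 has {2, 3, 4, 5, 7}, leaving only 1.
Row 3, column 4: row 3 has {2, 4, 5, 6} and column 4 has {3, 4, 6, 7}, leaving only 1.
Row 3, column 6: row 3 has {1, 2, 4, 5, 6} and column 6 has {1, 2, 3, 5, 6}, leaving only 7.
Row 2, column 6: row 2 has {1, 3, 5, 6} and column 6 has {1, 2, 3, 5, 6, 7}, leaving only 4.
Row 3, column 5: row 3 has {1, 2, 4, 5, 6, 7} and column 5 has {1, 4, 5}, leaving only 3.
Row 4, column 7: row 4 has {1, 2, 3, 4, 6, 7} and column 7 has {2, 3, 7}, leaving only 5.
Row 1, column 7: row 1 has {1, 3, 4, 7} and column 7 has {2, 3, 5, 7}, leaving only 6.
Row 1, column 5: row 1 has {1, 3, 4, 6, 7} and column 5 has {1, 3, 4, 5}, leaving only 2.
Row 1, column 4: row 1 has {1, 2, 3, 4, 6, 7} and column 4 has {1, 3, 4, 6, 7}, leaving only 5.
Row 2, column 5: row 2 has {1, 3, 4, 5, 6} and column 5 has {1, 2, 3, 4, 5}, leaving only 7.
Row 2 already has {1, 3, 4, 5, 6, 7} and column 2 already has {1, 3, 4, 6}, so row 2, column 2 must be 2.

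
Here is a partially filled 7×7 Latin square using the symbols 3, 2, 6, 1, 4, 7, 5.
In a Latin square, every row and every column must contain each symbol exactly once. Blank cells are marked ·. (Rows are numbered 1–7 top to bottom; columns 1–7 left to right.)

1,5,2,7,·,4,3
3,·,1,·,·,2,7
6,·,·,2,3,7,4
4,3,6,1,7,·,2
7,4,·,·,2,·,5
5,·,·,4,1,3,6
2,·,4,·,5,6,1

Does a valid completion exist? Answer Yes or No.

Yes

No row or column among the givens repeats a symbol, and propagating forced cells runs into no contradiction.
One valid completion exists (for instance, 1 5 2 7 6 4 3 / 3 6 1 5 4 2 7 / 6 1 5 2 3 7 4 / 4 3 6 1 7 5 2 / 7 4 3 6 2 1 5 / 5 2 7 4 1 3 6 / 2 7 4 3 5 6 1).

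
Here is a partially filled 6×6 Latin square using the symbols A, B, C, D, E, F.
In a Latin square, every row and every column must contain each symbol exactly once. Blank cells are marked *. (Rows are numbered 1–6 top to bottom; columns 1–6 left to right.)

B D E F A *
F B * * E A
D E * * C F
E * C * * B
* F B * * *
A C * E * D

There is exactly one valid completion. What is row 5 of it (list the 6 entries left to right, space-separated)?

Row 5, column 1: row 5 has {B, F} and column 1 has {A, B, D, E, F}, leaving only C.
Row 5, column 5: row 5 has {B, C, F} and column 5 has {A, C, E}, leaving only D.
Row 5, column 4: row 5 has {B, C, D, F} and column 4 has {E, F}, leaving only A.
Row 5, column 6: row 5 has {A, B, C, D, F} and column 6 has {A, B, D, F}, leaving only E.
So row 5 reads: C F B A D E.

C F B A D E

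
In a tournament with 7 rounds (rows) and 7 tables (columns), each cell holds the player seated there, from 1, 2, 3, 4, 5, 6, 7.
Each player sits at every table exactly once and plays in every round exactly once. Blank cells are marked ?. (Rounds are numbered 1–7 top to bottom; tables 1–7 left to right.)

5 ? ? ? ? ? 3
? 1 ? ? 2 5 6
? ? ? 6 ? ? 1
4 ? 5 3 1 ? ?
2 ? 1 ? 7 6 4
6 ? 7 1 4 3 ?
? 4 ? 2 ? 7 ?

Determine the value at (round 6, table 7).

Round 1, table 5: round 1 has {3, 5} and table 5 has {1, 2, 4, 7}, leaving only 6.
Round 4, table 6: round 4 has {1, 3, 4, 5} and table 6 has {3, 5, 6, 7}, leaving only 2.
Round 3, table 6: round 3 has {1, 6} and table 6 has {2, 3, 5, 6, 7}, leaving only 4.
Round 1, table 6: round 1 has {3, 5, 6} and table 6 has {2, 3, 4, 5, 6, 7}, leaving only 1.
Round 4, table 7: round 4 has {1, 2, 3, 4, 5} and table 7 has {1, 3, 4, 6}, leaving only 7.
Round 4, table 2: round 4 has {1, 2, 3, 4, 5, 7} and table 2 has {1, 4}, leaving only 6.
Round 5, table 4: round 5 has {1, 2, 4, 6, 7} and table 4 has {1, 2, 3, 6}, leaving only 5.
Round 5, table 2: round 5 has {1, 2, 4, 5, 6, 7} and table 2 has {1, 4, 6}, leaving only 3.
Round 7, table 7: round 7 has {2, 4, 7} and table 7 has {1, 3, 4, 6, 7}, leaving only 5.
Round 6 already has {1, 3, 4, 6, 7} and table 7 already has {1, 3, 4, 5, 6, 7}, so round 6, table 7 must be 2.

2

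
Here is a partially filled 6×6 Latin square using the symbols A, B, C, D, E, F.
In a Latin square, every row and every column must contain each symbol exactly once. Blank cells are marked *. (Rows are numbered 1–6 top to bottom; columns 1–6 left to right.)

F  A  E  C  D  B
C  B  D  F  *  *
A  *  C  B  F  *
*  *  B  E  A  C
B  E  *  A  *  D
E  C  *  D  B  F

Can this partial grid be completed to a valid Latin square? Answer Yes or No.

No row or column among the givens repeats a symbol, and propagating forced cells runs into no contradiction.
One valid completion exists (for instance, F A E C D B / C B D F E A / A D C B F E / D F B E A C / B E F A C D / E C A D B F).

Yes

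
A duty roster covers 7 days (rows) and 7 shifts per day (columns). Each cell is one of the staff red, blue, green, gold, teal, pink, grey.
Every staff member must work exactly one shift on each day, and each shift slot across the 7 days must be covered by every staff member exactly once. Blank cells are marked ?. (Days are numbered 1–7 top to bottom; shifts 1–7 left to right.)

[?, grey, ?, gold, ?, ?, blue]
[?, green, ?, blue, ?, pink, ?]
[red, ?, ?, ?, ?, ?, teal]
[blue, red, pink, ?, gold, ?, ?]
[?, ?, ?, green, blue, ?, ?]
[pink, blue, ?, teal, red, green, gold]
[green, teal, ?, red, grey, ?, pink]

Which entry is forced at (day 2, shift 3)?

Day 1, shift 1: day 1 has {blue, gold, grey} and shift 1 has {red, blue, green, pink}, leaving only teal.
Day 1, shift 6: day 1 has {blue, gold, teal, grey} and shift 6 has {green, pink}, leaving only red.
Day 1, shift 3: day 1 has {red, blue, gold, teal, grey} and shift 3 has {pink}, leaving only green.
Day 1, shift 5: day 1 has {red, blue, green, gold, teal, grey} and shift 5 has {red, blue, gold, grey}, leaving only pink.
Day 2, shift 5: day 2 has {blue, green, pink} and shift 5 has {red, blue, gold, pink, grey}, leaving only teal.
Day 3, shift 5: day 3 has {red, teal} and shift 5 has {red, blue, gold, teal, pink, grey}, leaving only green.
Day 4, shift 4: day 4 has {red, blue, gold, pink} and shift 4 has {red, blue, green, gold, teal}, leaving only grey.
Day 3, shift 4: day 3 has {red, green, teal} and shift 4 has {red, blue, green, gold, teal, grey}, leaving only pink.
Day 3, shift 2: day 3 has {red, green, teal, pink} and shift 2 has {red, blue, green, teal, grey}, leaving only gold.
Day 4, shift 6: day 4 has {red, blue, gold, pink, grey} and shift 6 has {red, green, pink}, leaving only teal.
Day 4, shift 7: day 4 has {red, blue, gold, teal, pink, grey} and shift 7 has {blue, gold, teal, pink}, leaving only green.
Day 5, shift 2: day 5 has {blue, green} and shift 2 has {red, blue, green, gold, teal, grey}, leaving only pink.
Day 6, shift 3: day 6 has {red, blue, green, gold, teal, pink} and shift 3 has {green, pink}, leaving only grey.
Day 3, shift 3: day 3 has {red, green, gold, teal, pink} and shift 3 has {green, pink, grey}, leaving only blue.
Day 3, shift 6: day 3 has {red, blue, green, gold, teal, pink} and shift 6 has {red, green, teal, pink}, leaving only grey.
Day 5, shift 6: day 5 has {blue, green, pink} and shift 6 has {red, green, teal, pink, grey}, leaving only gold.
Day 5, shift 1: day 5 has {blue, green, gold, pink} and shift 1 has {red, blue, green, teal, pink}, leaving only grey.
Day 2, shift 1: day 2 has {blue, green, teal, pink} and shift 1 has {red, blue, green, teal, pink, grey}, leaving only gold.
Day 2 already has {blue, green, gold, teal, pink} and shift 3 already has {blue, green, pink, grey}, so day 2, shift 3 must be red.

red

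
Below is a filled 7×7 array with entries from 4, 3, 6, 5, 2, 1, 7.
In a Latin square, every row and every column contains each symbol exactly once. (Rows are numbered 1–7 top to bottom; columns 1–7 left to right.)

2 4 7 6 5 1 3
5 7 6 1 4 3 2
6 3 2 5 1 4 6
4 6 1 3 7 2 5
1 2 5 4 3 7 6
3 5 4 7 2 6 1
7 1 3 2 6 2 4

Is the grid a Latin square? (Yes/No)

Row 7 contains 2 twice (at columns 4 and 6); row 3 is also not a permutation.

No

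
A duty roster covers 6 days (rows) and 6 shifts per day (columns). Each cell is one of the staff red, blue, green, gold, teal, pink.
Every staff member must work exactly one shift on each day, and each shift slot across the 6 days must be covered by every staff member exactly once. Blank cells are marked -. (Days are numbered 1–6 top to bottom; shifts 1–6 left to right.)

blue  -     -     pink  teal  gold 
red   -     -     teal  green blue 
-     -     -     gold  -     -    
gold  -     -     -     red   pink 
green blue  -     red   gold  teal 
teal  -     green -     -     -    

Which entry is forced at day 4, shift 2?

Day 1, shift 3: day 1 has {blue, gold, teal, pink} and shift 3 has {green}, leaving only red.
Day 1, shift 2: day 1 has {red, blue, gold, teal, pink} and shift 2 has {blue}, leaving only green.
Day 4 already has {red, gold, pink} and shift 2 already has {blue, green}, so day 4, shift 2 must be teal.

teal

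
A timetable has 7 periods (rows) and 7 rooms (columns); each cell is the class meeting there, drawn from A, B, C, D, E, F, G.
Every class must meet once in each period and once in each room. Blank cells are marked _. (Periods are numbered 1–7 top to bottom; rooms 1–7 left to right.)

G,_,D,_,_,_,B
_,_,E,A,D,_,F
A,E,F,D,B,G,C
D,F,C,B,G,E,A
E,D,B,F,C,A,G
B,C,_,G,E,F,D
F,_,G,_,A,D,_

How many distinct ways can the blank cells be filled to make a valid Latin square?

1

Period 1, room 2: eliminating its period and room leaves {A}.
Period 1, room 4: eliminating its period and room leaves {C, E}.
Period 1, room 5: eliminating its period and room leaves {F}.
Period 1, room 6: eliminating its period and room leaves {C}.
Period 2, room 1: eliminating its period and room leaves {C}.
Period 2, room 2: eliminating its period and room leaves {B, G}.
Period 2, room 6: eliminating its period and room leaves {B, C}.
Period 6, room 3: eliminating its period and room leaves {A}.
Period 7, room 2: eliminating its period and room leaves {B}.
Period 7, room 4: eliminating its period and room leaves {C, E}.
Period 7, room 7: eliminating its period and room leaves {E}.
Only one assignment across all blanks avoids any period or room repeat, giving 1 completion.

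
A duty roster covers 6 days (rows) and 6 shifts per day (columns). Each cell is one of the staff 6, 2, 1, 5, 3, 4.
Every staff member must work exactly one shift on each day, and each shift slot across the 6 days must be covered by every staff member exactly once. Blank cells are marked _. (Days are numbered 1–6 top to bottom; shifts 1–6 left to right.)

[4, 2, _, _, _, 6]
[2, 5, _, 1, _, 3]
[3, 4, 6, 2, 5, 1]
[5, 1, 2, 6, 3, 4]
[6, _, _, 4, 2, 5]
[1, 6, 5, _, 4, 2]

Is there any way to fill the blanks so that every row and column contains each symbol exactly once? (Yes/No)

No day or shift among the givens repeats a symbol, and propagating forced cells runs into no contradiction.
One valid completion exists (for instance, 4 2 3 5 1 6 / 2 5 4 1 6 3 / 3 4 6 2 5 1 / 5 1 2 6 3 4 / 6 3 1 4 2 5 / 1 6 5 3 4 2).

Yes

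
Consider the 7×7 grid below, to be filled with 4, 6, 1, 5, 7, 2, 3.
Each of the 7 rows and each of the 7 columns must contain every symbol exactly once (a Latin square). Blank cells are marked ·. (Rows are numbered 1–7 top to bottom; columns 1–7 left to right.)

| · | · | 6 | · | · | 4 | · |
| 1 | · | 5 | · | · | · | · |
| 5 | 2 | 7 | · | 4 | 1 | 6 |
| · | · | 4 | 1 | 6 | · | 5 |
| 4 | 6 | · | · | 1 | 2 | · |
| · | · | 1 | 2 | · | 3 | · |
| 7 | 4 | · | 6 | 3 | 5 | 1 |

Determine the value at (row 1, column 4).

7

Row 3, column 4: row 3 has {4, 6, 1, 5, 7, 2} and column 4 has {6, 1, 2}, leaving only 3.
Row 4, column 6: row 4 has {4, 6, 1, 5} and column 6 has {4, 1, 5, 2, 3}, leaving only 7.
Row 2, column 6: row 2 has {1, 5} and column 6 has {4, 1, 5, 7, 2, 3}, leaving only 6.
Row 4, column 2: row 4 has {4, 6, 1, 5, 7} and column 2 has {4, 6, 2}, leaving only 3.
Row 2, column 2: row 2 has {6, 1, 5} and column 2 has {4, 6, 2, 3}, leaving only 7.
Row 2, column 4: row 2 has {6, 1, 5, 7} and column 4 has {6, 1, 2, 3}, leaving only 4.
Row 2, column 5: row 2 has {4, 6, 1, 5, 7} and column 5 has {4, 6, 1, 3}, leaving only 2.
Row 2, column 7: row 2 has {4, 6, 1, 5, 7, 2} and column 7 has {6, 1, 5}, leaving only 3.
Row 4, column 1: row 4 has {4, 6, 1, 5, 7, 3} and column 1 has {4, 1, 5, 7}, leaving only 2.
Row 1, column 1: row 1 has {4, 6} and column 1 has {4, 1, 5, 7, 2}, leaving only 3.
Row 5, column 3: row 5 has {4, 6, 1, 2} and column 3 has {4, 6, 1, 5, 7}, leaving only 3.
Row 5, column 7: row 5 has {4, 6, 1, 2, 3} and column 7 has {6, 1, 5, 3}, leaving only 7.
Row 1, column 7: row 1 has {4, 6, 3} and column 7 has {6, 1, 5, 7, 3}, leaving only 2.
Row 5, column 4: row 5 has {4, 6, 1, 7, 2, 3} and column 4 has {4, 6, 1, 2, 3}, leaving only 5.
Row 1 already has {4, 6, 2, 3} and column 4 already has {4, 6, 1, 5, 2, 3}, so row 1, column 4 must be 7.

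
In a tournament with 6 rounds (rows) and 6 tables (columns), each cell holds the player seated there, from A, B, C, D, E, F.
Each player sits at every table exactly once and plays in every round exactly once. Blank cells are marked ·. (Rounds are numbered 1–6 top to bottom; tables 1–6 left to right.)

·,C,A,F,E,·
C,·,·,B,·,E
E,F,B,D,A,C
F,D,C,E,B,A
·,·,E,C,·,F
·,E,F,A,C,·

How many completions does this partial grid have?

Round 1, table 1: eliminating its round and table leaves {B, D}.
Round 1, table 6: eliminating its round and table leaves {B, D}.
Round 2, table 2: eliminating its round and table leaves {A}.
Round 2, table 3: eliminating its round and table leaves {D}.
Round 2, table 5: eliminating its round and table leaves {D, F}.
Round 5, table 1: eliminating its round and table leaves {A, B, D}.
Round 5, table 2: eliminating its round and table leaves {A, B}.
Round 5, table 5: eliminating its round and table leaves {D}.
Round 6, table 1: eliminating its round and table leaves {B, D}.
Round 6, table 6: eliminating its round and table leaves {B, D}.
Enumerating the assignments across these blanks that avoid any round or table repeat gives 2 completions.

2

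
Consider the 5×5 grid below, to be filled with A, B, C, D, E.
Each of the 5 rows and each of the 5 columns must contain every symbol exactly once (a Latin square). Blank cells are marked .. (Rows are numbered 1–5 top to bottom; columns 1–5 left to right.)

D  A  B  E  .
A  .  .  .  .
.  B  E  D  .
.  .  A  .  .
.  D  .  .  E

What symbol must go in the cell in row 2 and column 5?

B

Row 1, column 5: row 1 has {A, B, D, E} and column 5 has {E}, leaving only C.
Row 3, column 1: row 3 has {B, D, E} and column 1 has {A, D}, leaving only C.
Row 3, column 5: row 3 has {B, C, D, E} and column 5 has {C, E}, leaving only A.
Row 5, column 1: row 5 has {D, E} and column 1 has {A, C, D}, leaving only B.
Row 4, column 1: row 4 has {A} and column 1 has {A, B, C, D}, leaving only E.
Row 4, column 2: row 4 has {A, E} and column 2 has {A, B, D}, leaving only C.
Row 2, column 2: row 2 has {A} and column 2 has {A, B, C, D}, leaving only E.
Row 4, column 4: row 4 has {A, C, E} and column 4 has {D, E}, leaving only B.
Row 2, column 4: row 2 has {A, E} and column 4 has {B, D, E}, leaving only C.
Row 2, column 3: row 2 has {A, C, E} and column 3 has {A, B, E}, leaving only D.
Row 2 already has {A, C, D, E} and column 5 already has {A, C, E}, so row 2, column 5 must be B.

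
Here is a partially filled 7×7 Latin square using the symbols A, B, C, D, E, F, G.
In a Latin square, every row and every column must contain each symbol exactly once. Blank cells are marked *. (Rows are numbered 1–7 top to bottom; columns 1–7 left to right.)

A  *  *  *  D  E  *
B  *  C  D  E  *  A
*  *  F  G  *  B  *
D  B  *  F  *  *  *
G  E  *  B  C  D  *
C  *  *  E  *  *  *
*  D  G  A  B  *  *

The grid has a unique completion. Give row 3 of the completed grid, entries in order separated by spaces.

Row 3, column 1: row 3 has {B, F, G} and column 1 has {A, B, C, D, G}, leaving only E.
Row 3, column 5: row 3 has {B, E, F, G} and column 5 has {B, C, D, E}, leaving only A.
Row 3, column 2: row 3 has {A, B, E, F, G} and column 2 has {B, D, E}, leaving only C.
Row 3, column 7: row 3 has {A, B, C, E, F, G} and column 7 has {A}, leaving only D.
So row 3 reads: E C F G A B D.

E C F G A B D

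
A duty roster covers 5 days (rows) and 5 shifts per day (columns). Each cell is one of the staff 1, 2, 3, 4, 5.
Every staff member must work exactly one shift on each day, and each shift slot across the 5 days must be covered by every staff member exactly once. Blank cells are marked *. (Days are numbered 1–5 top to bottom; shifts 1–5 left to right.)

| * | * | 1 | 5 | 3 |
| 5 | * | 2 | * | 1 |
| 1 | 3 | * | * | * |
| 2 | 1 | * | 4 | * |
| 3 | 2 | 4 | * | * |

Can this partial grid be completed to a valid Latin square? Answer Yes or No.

No

Day 1, shift 1: day 1 has {1, 3, 5} and shift 1 has {1, 2, 3, 5}, so it must be 4.
Now day 1, shift 2: day 1 together with shift 2 already contain {1, 2, 3, 4, 5} — every symbol — so nothing can go there. The grid has no valid completion.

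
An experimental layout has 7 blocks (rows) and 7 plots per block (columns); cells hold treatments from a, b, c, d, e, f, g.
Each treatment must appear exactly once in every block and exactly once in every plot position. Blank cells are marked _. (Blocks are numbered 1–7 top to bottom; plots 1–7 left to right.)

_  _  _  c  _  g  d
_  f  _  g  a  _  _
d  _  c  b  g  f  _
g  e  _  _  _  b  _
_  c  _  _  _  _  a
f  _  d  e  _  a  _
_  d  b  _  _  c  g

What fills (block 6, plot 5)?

Block 2, plot 3: block 2 has {a, f, g} and plot 3 has {b, c, d}, leaving only e.
Block 2, plot 6: block 2 has {a, e, f, g} and plot 6 has {a, b, c, f, g}, leaving only d.
Block 3, plot 2: block 3 has {b, c, d, f, g} and plot 2 has {c, d, e, f}, leaving only a.
Block 1, plot 2: block 1 has {c, d, g} and plot 2 has {a, c, d, e, f}, leaving only b.
Block 3, plot 7: block 3 has {a, b, c, d, f, g} and plot 7 has {a, d, g}, leaving only e.
Block 5, plot 6: block 5 has {a, c} and plot 6 has {a, b, c, d, f, g}, leaving only e.
Block 5, plot 1: block 5 has {a, c, e} and plot 1 has {d, f, g}, leaving only b.
Block 2, plot 1: block 2 has {a, d, e, f, g} and plot 1 has {b, d, f, g}, leaving only c.
Block 2, plot 7: block 2 has {a, c, d, e, f, g} and plot 7 has {a, d, e, g}, leaving only b.
Block 6, plot 2: block 6 has {a, d, e, f} and plot 2 has {a, b, c, d, e, f}, leaving only g.
Block 6, plot 7: block 6 has {a, d, e, f, g} and plot 7 has {a, b, d, e, g}, leaving only c.
Block 6 already has {a, c, d, e, f, g} and plot 5 already has {a, g}, so block 6, plot 5 must be b.

b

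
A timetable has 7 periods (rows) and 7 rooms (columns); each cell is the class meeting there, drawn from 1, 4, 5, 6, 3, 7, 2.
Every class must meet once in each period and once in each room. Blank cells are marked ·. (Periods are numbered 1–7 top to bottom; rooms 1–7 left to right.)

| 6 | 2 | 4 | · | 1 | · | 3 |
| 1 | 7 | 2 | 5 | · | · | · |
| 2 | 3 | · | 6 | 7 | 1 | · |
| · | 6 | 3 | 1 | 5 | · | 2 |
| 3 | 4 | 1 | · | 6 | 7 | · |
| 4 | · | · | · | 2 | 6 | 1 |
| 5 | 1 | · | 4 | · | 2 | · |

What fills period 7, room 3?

Period 1, room 4: period 1 has {1, 4, 6, 3, 2} and room 4 has {1, 4, 5, 6}, leaving only 7.
Period 1, room 6: period 1 has {1, 4, 6, 3, 7, 2} and room 6 has {1, 6, 7, 2}, leaving only 5.
Period 3, room 3: period 3 has {1, 6, 3, 7, 2} and room 3 has {1, 4, 3, 2}, leaving only 5.
Period 3, room 7: period 3 has {1, 5, 6, 3, 7, 2} and room 7 has {1, 3, 2}, leaving only 4.
Period 2, room 7: period 2 has {1, 5, 7, 2} and room 7 has {1, 4, 3, 2}, leaving only 6.
Period 4, room 1: period 4 has {1, 5, 6, 3, 2} and room 1 has {1, 4, 5, 6, 3, 2}, leaving only 7.
Period 4, room 6: period 4 has {1, 5, 6, 3, 7, 2} and room 6 has {1, 5, 6, 7, 2}, leaving only 4.
Period 2, room 6: period 2 has {1, 5, 6, 7, 2} and room 6 has {1, 4, 5, 6, 7, 2}, leaving only 3.
Period 2, room 5: period 2 has {1, 5, 6, 3, 7, 2} and room 5 has {1, 5, 6, 7, 2}, leaving only 4.
Period 5, room 4: period 5 has {1, 4, 6, 3, 7} and room 4 has {1, 4, 5, 6, 7}, leaving only 2.
Period 5, room 7: period 5 has {1, 4, 6, 3, 7, 2} and room 7 has {1, 4, 6, 3, 2}, leaving only 5.
Period 6, room 2: period 6 has {1, 4, 6, 2} and room 2 has {1, 4, 6, 3, 7, 2}, leaving only 5.
Period 6, room 3: period 6 has {1, 4, 5, 6, 2} and room 3 has {1, 4, 5, 3, 2}, leaving only 7.
Period 7 already has {1, 4, 5, 2} and room 3 already has {1, 4, 5, 3, 7, 2}, so period 7, room 3 must be 6.

6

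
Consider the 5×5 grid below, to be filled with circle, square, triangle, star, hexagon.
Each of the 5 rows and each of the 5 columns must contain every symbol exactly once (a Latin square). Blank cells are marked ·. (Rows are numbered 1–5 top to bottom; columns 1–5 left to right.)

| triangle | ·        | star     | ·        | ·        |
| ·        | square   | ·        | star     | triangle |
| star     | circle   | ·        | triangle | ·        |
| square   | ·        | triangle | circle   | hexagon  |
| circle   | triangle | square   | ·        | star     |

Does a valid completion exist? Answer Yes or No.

No row or column among the givens repeats a symbol, and propagating forced cells runs into no contradiction.
One valid completion exists (for instance, triangle hexagon star square circle / hexagon square circle star triangle / star circle hexagon triangle square / square star triangle circle hexagon / circle triangle square hexagon star).

Yes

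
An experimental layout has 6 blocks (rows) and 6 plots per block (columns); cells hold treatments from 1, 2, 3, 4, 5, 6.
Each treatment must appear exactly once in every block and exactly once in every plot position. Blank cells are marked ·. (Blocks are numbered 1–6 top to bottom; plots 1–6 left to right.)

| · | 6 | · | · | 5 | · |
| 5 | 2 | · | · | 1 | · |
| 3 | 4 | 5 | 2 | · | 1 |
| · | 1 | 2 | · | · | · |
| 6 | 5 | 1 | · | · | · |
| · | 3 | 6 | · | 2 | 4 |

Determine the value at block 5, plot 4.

3

Block 3, plot 5: block 3 has {1, 2, 3, 4, 5} and plot 5 has {1, 2, 5}, leaving only 6.
Block 4, plot 1: block 4 has {1, 2} and plot 1 has {3, 5, 6}, leaving only 4.
Block 4, plot 5: block 4 has {1, 2, 4} and plot 5 has {1, 2, 5, 6}, leaving only 3.
Block 5, plot 5: block 5 has {1, 5, 6} and plot 5 has {1, 2, 3, 5, 6}, leaving only 4.
Block 5 already has {1, 4, 5, 6} and plot 4 already has {2}, so block 5, plot 4 must be 3.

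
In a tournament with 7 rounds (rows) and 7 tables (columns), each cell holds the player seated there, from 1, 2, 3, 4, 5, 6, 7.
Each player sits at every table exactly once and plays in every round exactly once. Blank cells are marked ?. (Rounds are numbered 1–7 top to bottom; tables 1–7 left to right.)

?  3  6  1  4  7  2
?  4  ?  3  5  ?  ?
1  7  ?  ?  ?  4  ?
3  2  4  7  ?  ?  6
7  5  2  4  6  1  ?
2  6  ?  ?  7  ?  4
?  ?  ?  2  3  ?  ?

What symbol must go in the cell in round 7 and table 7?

7

Round 1, table 1: round 1 has {1, 2, 3, 4, 6, 7} and table 1 has {1, 2, 3, 7}, leaving only 5.
Round 2, table 1: round 2 has {3, 4, 5} and table 1 has {1, 2, 3, 5, 7}, leaving only 6.
Round 2, table 6: round 2 has {3, 4, 5, 6} and table 6 has {1, 4, 7}, leaving only 2.
Round 3, table 5: round 3 has {1, 4, 7} and table 5 has {3, 4, 5, 6, 7}, leaving only 2.
Round 4, table 5: round 4 has {2, 3, 4, 6, 7} and table 5 has {2, 3, 4, 5, 6, 7}, leaving only 1.
Round 4, table 6: round 4 has {1, 2, 3, 4, 6, 7} and table 6 has {1, 2, 4, 7}, leaving only 5.
Round 5, table 7: round 5 has {1, 2, 4, 5, 6, 7} and table 7 has {2, 4, 6}, leaving only 3.
Round 3, table 7: round 3 has {1, 2, 4, 7} and table 7 has {2, 3, 4, 6}, leaving only 5.
Round 3, table 3: round 3 has {1, 2, 4, 5, 7} and table 3 has {2, 4, 6}, leaving only 3.
Round 3, table 4: round 3 has {1, 2, 3, 4, 5, 7} and table 4 has {1, 2, 3, 4, 7}, leaving only 6.
Round 6, table 4: round 6 has {2, 4, 6, 7} and table 4 has {1, 2, 3, 4, 6, 7}, leaving only 5.
Round 6, table 3: round 6 has {2, 4, 5, 6, 7} and table 3 has {2, 3, 4, 6}, leaving only 1.
Round 2, table 3: round 2 has {2, 3, 4, 5, 6} and table 3 has {1, 2, 3, 4, 6}, leaving only 7.
Round 2, table 7: round 2 has {2, 3, 4, 5, 6, 7} and table 7 has {2, 3, 4, 5, 6}, leaving only 1.
Round 7 already has {2, 3} and table 7 already has {1, 2, 3, 4, 5, 6}, so round 7, table 7 must be 7.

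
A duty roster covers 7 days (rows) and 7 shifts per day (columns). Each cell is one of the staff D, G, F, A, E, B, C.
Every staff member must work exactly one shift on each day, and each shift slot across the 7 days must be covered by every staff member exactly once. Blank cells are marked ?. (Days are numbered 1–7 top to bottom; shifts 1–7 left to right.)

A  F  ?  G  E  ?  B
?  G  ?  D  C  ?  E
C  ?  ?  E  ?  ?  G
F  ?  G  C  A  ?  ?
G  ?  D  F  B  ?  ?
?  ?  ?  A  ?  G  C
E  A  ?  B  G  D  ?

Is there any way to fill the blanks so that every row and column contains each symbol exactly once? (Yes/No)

Day 1, shift 3: day 1 has {G, F, A, E, B} and shift 3 has {D, G}, so it must be C.
Now day 1, shift 6: day 1 together with shift 6 already contain {D, G, F, A, E, B, C} — every symbol — so nothing can go there. The grid has no valid completion.

No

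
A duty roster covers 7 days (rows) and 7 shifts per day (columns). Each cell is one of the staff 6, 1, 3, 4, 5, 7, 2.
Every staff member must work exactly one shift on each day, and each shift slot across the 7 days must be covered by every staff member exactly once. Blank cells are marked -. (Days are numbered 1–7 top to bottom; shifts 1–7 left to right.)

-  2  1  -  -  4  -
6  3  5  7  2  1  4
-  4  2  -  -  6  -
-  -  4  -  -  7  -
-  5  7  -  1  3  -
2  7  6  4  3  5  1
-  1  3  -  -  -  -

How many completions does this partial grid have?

6

Day 1, shift 1: eliminating its day and shift leaves {3, 5, 7}.
Day 1, shift 4: eliminating its day and shift leaves {6, 3, 5}.
Day 1, shift 5: eliminating its day and shift leaves {6, 5, 7}.
Day 1, shift 7: eliminating its day and shift leaves {6, 3, 5, 7}.
Day 3, shift 1: eliminating its day and shift leaves {1, 3, 5, 7}.
Day 3, shift 4: eliminating its day and shift leaves {1, 3, 5}.
Day 3, shift 5: eliminating its day and shift leaves {5, 7}.
Day 3, shift 7: eliminating its day and shift leaves {3, 5, 7}.
Day 4, shift 1: eliminating its day and shift leaves {1, 3, 5}.
Day 4, shift 2: eliminating its day and shift leaves {6}.
Day 4, shift 4: eliminating its day and shift leaves {6, 1, 3, 5, 2}.
Day 4, shift 5: eliminating its day and shift leaves {6, 5}.
Day 4, shift 7: eliminating its day and shift leaves {6, 3, 5, 2}.
Day 5, shift 1: eliminating its day and shift leaves {4}.
Day 5, shift 4: eliminating its day and shift leaves {6, 2}.
Day 5, shift 7: eliminating its day and shift leaves {6, 2}.
Day 7, shift 1: eliminating its day and shift leaves {4, 5, 7}.
Day 7, shift 4: eliminating its day and shift leaves {6, 5, 2}.
Day 7, shift 5: eliminating its day and shift leaves {6, 4, 5, 7}.
Day 7, shift 6: eliminating its day and shift leaves {2}.
Day 7, shift 7: eliminating its day and shift leaves {6, 5, 7, 2}.
Enumerating the assignments across these blanks that avoid any day or shift repeat gives 6 completions.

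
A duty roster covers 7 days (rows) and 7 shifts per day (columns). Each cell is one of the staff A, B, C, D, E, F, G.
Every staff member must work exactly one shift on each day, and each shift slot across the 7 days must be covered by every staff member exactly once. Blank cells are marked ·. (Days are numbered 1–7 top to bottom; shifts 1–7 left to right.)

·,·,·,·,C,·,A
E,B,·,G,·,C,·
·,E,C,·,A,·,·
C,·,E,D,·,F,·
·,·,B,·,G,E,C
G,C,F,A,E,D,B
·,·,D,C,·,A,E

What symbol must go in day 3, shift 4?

Day 1, shift 3: day 1 has {A, C} and shift 3 has {B, C, D, E, F}, leaving only G.
Day 1, shift 6: day 1 has {A, C, G} and shift 6 has {A, C, D, E, F}, leaving only B.
Day 2, shift 3: day 2 has {B, C, E, G} and shift 3 has {B, C, D, E, F, G}, leaving only A.
Day 3, shift 6: day 3 has {A, C, E} and shift 6 has {A, B, C, D, E, F}, leaving only G.
Day 4, shift 5: day 4 has {C, D, E, F} and shift 5 has {A, C, E, G}, leaving only B.
Day 4, shift 7: day 4 has {B, C, D, E, F} and shift 7 has {A, B, C, E}, leaving only G.
Day 4, shift 2: day 4 has {B, C, D, E, F, G} and shift 2 has {B, C, E}, leaving only A.
Day 5, shift 4: day 5 has {B, C, E, G} and shift 4 has {A, C, D, G}, leaving only F.
Day 3 already has {A, C, E, G} and shift 4 already has {A, C, D, F, G}, so day 3, shift 4 must be B.

B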